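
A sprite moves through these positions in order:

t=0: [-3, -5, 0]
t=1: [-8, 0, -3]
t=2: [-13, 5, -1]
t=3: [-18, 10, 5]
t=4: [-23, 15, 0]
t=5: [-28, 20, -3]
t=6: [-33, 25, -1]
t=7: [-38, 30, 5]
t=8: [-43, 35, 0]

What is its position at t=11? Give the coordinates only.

First: linear, -5 per step → -58 at step 11.
Second: linear, +5 per step → 50 at step 11.
Third: cycles through 0, -3, -1, 5 every 4 steps. Step 11 lands at position 3 of the cycle → 5.

[-58, 50, 5]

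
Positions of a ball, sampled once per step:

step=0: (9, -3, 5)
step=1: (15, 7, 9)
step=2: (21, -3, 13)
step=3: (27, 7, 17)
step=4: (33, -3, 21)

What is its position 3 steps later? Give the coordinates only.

(51, 7, 33)

First: linear, +6 per step → 51 at step 7.
Second: cycles through -3, 7 every 2 steps. Step 7 lands at position 1 of the cycle → 7.
Third: linear, +4 per step → 33 at step 7.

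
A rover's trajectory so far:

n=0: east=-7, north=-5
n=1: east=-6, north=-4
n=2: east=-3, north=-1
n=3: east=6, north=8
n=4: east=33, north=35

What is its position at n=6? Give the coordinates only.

east=357, north=359

Consecutive displacements (+1,+1), (+3,+3), (+9,+9), (+27,+27) scale by a factor of 3 each step.
step 5: east=33, north=35 + (+81,+81) → east=114, north=116
step 6: east=114, north=116 + (+243,+243) → east=357, north=359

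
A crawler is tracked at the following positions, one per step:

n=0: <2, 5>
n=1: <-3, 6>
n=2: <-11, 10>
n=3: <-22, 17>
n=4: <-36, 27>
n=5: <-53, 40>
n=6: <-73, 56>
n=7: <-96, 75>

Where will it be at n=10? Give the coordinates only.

<-183, 150>

Taking differences between consecutive positions: <-5, +1>, <-8, +4>, <-11, +7>, <-14, +10>, <-17, +13>, <-20, +16>, <-23, +19>. These grow by <-3, +3> each step.
step 8: <-96, 75> + <-26, +22> → <-122, 97>
step 9: <-122, 97> + <-29, +25> → <-151, 122>
step 10: <-151, 122> + <-32, +28> → <-183, 150>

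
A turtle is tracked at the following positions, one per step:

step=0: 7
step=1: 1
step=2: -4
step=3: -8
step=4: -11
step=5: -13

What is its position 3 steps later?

Taking differences between consecutive positions: -6, -5, -4, -3, -2. These grow by +1 each step.
step 6: -13 − 1 → -14
step 7: -14 + 0 → -14
step 8: -14 + 1 → -13

-13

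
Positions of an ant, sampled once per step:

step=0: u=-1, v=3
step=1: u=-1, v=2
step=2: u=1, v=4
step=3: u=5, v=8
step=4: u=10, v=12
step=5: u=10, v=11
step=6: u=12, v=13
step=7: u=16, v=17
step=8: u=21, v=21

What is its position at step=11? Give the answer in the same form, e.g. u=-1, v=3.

Differencing gives (+0, -1), (+2, +2), (+4, +4), (+5, +4), (+0, -1), (+2, +2), (+4, +4), (+5, +4). This is the pattern (+0, -1), (+2, +2), (+4, +4), (+5, +4) repeated.
step 9: apply (+0, -1) → u=21, v=20
step 10: apply (+2, +2) → u=23, v=22
step 11: apply (+4, +4) → u=27, v=26

u=27, v=26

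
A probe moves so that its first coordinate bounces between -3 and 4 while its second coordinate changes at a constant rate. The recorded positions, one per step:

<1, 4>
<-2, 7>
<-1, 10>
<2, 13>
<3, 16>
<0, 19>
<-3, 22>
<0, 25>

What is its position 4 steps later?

<-2, 37>

The first coordinate travels 3 per step and bounces off the walls at -3 and 4.
  step 8: 0 → 3
  step 9: 3 → 2
  step 10: 2 → -1
  step 11: -1 → -2
The second coordinate changes by +3 each step: at step 11 it is 37.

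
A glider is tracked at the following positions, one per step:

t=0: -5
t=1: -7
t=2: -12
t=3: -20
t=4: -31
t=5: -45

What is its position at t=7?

Successive displacements: -2, -5, -8, -11, -14 — each changes by -3.
step 6: -45 − 17 → -62
step 7: -62 − 20 → -82

-82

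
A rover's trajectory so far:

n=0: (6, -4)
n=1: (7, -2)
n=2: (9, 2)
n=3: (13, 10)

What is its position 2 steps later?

(37, 58)

Consecutive displacements (+1, +2), (+2, +4), (+4, +8) scale by a factor of 2 each step.
step 4: (13, 10) + (+8, +16) → (21, 26)
step 5: (21, 26) + (+16, +32) → (37, 58)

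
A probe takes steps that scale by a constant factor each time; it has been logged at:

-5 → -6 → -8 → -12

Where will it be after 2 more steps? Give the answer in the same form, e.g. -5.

-36

The jumps are -1, -2, -4 — a geometric progression with ratio 2.
step 4: -12 − 8 → -20
step 5: -20 − 16 → -36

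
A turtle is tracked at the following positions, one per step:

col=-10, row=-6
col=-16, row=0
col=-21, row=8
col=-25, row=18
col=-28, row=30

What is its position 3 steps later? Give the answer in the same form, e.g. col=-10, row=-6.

Successive displacements: (-6, +6), (-5, +8), (-4, +10), (-3, +12) — each changes by (+1, +2).
step 5: col=-28, row=30 + (-2, +14) → col=-30, row=44
step 6: col=-30, row=44 + (-1, +16) → col=-31, row=60
step 7: col=-31, row=60 + (+0, +18) → col=-31, row=78

col=-31, row=78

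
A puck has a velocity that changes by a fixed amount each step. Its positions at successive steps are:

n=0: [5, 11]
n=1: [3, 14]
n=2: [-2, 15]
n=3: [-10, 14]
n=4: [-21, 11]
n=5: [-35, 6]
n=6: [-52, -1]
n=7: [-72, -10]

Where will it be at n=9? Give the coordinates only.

[-121, -34]

Successive displacements: [-2, +3], [-5, +1], [-8, -1], [-11, -3], [-14, -5], [-17, -7], [-20, -9] — each changes by [-3, -2].
step 8: [-72, -10] + [-23, -11] → [-95, -21]
step 9: [-95, -21] + [-26, -13] → [-121, -34]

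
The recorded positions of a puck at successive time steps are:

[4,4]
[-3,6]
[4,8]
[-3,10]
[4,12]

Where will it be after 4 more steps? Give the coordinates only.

The first coordinate repeats the cycle [4, -3] with period 2; step 8 mod 2 = 0, giving 4.
The second coordinate changes by +2 each step, so at step 8 it is 4 + 8·(2) = 20.

[4,20]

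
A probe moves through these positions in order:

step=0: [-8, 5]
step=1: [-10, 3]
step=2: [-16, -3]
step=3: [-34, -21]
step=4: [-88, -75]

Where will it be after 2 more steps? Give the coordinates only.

Consecutive displacements [-2, -2], [-6, -6], [-18, -18], [-54, -54] scale by a factor of 3 each step.
step 5: [-88, -75] + [-162, -162] → [-250, -237]
step 6: [-250, -237] + [-486, -486] → [-736, -723]

[-736, -723]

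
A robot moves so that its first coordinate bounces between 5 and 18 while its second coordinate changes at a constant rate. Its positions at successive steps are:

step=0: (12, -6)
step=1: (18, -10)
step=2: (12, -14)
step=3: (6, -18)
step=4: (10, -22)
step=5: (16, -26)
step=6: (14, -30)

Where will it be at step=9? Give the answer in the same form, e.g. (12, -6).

(14, -42)

The first coordinate travels 6 per step and bounces off the walls at 5 and 18.
  step 7: 14 → 8
  step 8: 8 → 8
  step 9: 8 → 14
The second coordinate changes by -4 each step: at step 9 it is -42.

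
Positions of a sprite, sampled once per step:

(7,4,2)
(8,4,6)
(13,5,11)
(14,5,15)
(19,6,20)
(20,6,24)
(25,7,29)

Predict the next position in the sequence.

(26,7,33)

Differencing gives (+1,+0,+4), (+5,+1,+5), (+1,+0,+4), (+5,+1,+5), (+1,+0,+4), (+5,+1,+5). This is the pattern (+1,+0,+4), (+5,+1,+5) repeated.
step 7: apply (+1,+0,+4) → (26,7,33)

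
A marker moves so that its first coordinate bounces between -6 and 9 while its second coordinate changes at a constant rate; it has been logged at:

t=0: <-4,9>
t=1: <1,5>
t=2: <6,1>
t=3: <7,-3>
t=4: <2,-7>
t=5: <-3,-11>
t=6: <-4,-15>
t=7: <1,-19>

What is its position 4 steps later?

<-3,-35>

The first coordinate travels 5 per step and bounces off the walls at -6 and 9.
  step 8: 1 → 6
  step 9: 6 → 7
  step 10: 7 → 2
  step 11: 2 → -3
The second coordinate changes by -4 each step: at step 11 it is -35.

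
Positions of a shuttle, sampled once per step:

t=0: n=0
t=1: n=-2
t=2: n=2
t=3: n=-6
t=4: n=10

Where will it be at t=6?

The jumps are -2, +4, -8, +16 — a geometric progression with ratio -2.
step 5: 10 − 32 → n=-22
step 6: -22 + 64 → n=42

n=42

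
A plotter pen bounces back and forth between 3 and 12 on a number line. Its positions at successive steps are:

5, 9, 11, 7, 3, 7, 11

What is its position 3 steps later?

5

The value travels 4 per step and bounces off the walls at 3 and 12.
  step 7: 11 → 9
  step 8: 9 → 5
  step 9: 5 → 5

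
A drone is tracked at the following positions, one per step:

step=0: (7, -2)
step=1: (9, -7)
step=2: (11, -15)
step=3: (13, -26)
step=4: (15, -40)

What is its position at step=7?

Taking differences between consecutive positions: (+2, -5), (+2, -8), (+2, -11), (+2, -14). These grow by (+0, -3) each step.
step 5: (15, -40) + (+2, -17) → (17, -57)
step 6: (17, -57) + (+2, -20) → (19, -77)
step 7: (19, -77) + (+2, -23) → (21, -100)

(21, -100)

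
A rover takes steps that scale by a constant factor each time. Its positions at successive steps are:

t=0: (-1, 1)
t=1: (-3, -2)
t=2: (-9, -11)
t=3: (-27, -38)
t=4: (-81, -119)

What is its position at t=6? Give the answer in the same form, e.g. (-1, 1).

(-729, -1091)

Step-to-step displacements: (-2, -3), (-6, -9), (-18, -27), (-54, -81); each is 3× the previous.
step 5: (-81, -119) + (-162, -243) → (-243, -362)
step 6: (-243, -362) + (-486, -729) → (-729, -1091)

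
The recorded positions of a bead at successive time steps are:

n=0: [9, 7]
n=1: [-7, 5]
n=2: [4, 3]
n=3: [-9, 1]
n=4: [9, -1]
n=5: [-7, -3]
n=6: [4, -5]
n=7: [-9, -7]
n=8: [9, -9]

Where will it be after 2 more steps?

The first coordinate repeats the cycle [9, -7, 4, -9] with period 4; step 10 mod 4 = 2, giving 4.
The second coordinate changes by -2 each step, so at step 10 it is 7 + 10·(-2) = -13.

[4, -13]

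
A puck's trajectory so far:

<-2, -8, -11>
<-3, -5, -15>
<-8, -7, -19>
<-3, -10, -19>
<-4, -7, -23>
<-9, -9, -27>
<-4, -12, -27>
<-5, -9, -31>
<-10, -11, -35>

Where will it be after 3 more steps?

<-11, -13, -43>

Differencing gives <-1, +3, -4>, <-5, -2, -4>, <+5, -3, +0>, <-1, +3, -4>, <-5, -2, -4>, <+5, -3, +0>, <-1, +3, -4>, <-5, -2, -4>. This is the pattern <-1, +3, -4>, <-5, -2, -4>, <+5, -3, +0> repeated.
step 9: apply <+5, -3, +0> → <-5, -14, -35>
step 10: apply <-1, +3, -4> → <-6, -11, -39>
step 11: apply <-5, -2, -4> → <-11, -13, -43>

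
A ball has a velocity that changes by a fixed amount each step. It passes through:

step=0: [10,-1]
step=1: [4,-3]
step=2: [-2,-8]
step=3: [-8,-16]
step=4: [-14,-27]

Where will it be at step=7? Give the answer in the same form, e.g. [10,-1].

[-32,-78]

First differences are [-6,-2], [-6,-5], [-6,-8], [-6,-11]; their common second difference is [+0,-3] (constant acceleration).
step 5: [-14,-27] + [-6,-14] → [-20,-41]
step 6: [-20,-41] + [-6,-17] → [-26,-58]
step 7: [-26,-58] + [-6,-20] → [-32,-78]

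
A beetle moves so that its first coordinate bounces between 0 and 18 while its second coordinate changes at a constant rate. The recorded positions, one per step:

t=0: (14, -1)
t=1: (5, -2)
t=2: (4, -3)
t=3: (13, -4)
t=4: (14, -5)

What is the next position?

The first coordinate reflects between 0 and 18, moving 9 per step.
  step 5: 14 → 5
The second coordinate changes by -1 each step: at step 5 it is -6.

(5, -6)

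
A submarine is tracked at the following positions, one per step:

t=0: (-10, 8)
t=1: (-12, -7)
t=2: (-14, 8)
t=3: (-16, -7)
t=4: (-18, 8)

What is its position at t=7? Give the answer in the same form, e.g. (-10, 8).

(-24, -7)

The first coordinate changes by -2 each step, so at step 7 it is -10 + 7·(-2) = -24.
The second coordinate repeats the cycle [8, -7] with period 2; step 7 mod 2 = 1, giving -7.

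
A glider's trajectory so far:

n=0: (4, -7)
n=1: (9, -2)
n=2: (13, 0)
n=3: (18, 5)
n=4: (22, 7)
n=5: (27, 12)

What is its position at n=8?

(40, 21)

The moves between consecutive positions are (+5, +5), (+4, +2), (+5, +5), (+4, +2), (+5, +5); they repeat the 2-cycle [(+5, +5), (+4, +2)].
step 6: apply (+4, +2) → (31, 14)
step 7: apply (+5, +5) → (36, 19)
step 8: apply (+4, +2) → (40, 21)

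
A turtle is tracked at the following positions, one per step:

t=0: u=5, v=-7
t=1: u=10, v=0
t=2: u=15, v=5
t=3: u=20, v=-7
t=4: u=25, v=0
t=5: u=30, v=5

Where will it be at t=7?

U: linear, +5 per step → 40 at step 7.
V: cycles through -7, 0, 5 every 3 steps. Step 7 lands at position 1 of the cycle → 0.

u=40, v=0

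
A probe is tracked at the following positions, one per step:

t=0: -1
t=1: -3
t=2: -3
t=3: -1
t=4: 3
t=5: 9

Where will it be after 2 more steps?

27

Taking differences between consecutive positions: -2, +0, +2, +4, +6. These grow by +2 each step.
step 6: 9 + 8 → 17
step 7: 17 + 10 → 27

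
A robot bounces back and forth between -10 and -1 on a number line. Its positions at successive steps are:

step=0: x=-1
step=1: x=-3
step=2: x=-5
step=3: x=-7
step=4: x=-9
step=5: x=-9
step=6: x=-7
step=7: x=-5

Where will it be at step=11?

The value travels 2 per step and bounces off the walls at -10 and -1.
  step 8: -5 → -3
  step 9: -3 → -1
  step 10: -1 → -3
  step 11: -3 → -5

x=-5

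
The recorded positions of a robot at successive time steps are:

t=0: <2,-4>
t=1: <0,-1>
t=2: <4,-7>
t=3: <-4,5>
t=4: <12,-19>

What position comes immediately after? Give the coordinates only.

<-20,29>

Consecutive displacements <-2,+3>, <+4,-6>, <-8,+12>, <+16,-24> scale by a factor of -2 each step.
step 5: <12,-19> + <-32,+48> → <-20,29>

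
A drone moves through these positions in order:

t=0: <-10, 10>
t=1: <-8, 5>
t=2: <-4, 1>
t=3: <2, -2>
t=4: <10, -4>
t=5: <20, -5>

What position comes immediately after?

<32, -5>

Taking differences between consecutive positions: <+2, -5>, <+4, -4>, <+6, -3>, <+8, -2>, <+10, -1>. These grow by <+2, +1> each step.
step 6: <20, -5> + <+12, +0> → <32, -5>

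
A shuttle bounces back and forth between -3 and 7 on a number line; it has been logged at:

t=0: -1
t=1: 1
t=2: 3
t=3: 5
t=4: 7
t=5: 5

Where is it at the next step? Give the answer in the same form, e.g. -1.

3

The value reflects between -3 and 7, moving 2 per step.
  step 6: 5 → 3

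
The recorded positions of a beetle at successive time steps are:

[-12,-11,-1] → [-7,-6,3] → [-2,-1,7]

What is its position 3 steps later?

Constant displacement of [+5,+5,+4] per step.
step 3: [-2,-1,7] + [+5,+5,+4] → [3,4,11]
step 4: [3,4,11] + [+5,+5,+4] → [8,9,15]
step 5: [8,9,15] + [+5,+5,+4] → [13,14,19]

[13,14,19]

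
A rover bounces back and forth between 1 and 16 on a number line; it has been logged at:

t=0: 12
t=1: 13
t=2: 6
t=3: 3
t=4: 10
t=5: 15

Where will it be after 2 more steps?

The value reflects between 1 and 16, moving 7 per step.
  step 6: 15 → 8
  step 7: 8 → 1

1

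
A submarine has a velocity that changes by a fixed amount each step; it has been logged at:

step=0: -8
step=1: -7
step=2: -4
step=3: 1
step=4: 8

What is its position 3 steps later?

41

Successive displacements: +1, +3, +5, +7 — each changes by +2.
step 5: 8 + 9 → 17
step 6: 17 + 11 → 28
step 7: 28 + 13 → 41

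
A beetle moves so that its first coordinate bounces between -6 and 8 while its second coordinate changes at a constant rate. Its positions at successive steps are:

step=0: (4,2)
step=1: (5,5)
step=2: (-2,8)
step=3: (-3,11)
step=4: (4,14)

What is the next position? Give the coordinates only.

The first coordinate reflects between -6 and 8, moving 7 per step.
  step 5: 4 → 5
The second coordinate changes by +3 each step: at step 5 it is 17.

(5,17)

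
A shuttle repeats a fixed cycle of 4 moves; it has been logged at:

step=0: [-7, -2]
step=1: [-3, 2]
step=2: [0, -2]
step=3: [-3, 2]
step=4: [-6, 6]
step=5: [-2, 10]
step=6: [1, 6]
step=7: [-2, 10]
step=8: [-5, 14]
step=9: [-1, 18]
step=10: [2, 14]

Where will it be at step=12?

Differencing gives [+4, +4], [+3, -4], [-3, +4], [-3, +4], [+4, +4], [+3, -4], [-3, +4], [-3, +4], [+4, +4], [+3, -4]. This is the pattern [+4, +4], [+3, -4], [-3, +4], [-3, +4] repeated.
step 11: apply [-3, +4] → [-1, 18]
step 12: apply [-3, +4] → [-4, 22]

[-4, 22]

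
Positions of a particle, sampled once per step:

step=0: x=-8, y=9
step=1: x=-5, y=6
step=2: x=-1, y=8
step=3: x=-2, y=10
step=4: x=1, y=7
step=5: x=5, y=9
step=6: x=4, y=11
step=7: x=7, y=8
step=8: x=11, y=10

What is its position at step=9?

x=10, y=12

Step-to-step displacements: (+3, -3), (+4, +2), (-1, +2), (+3, -3), (+4, +2), (-1, +2), (+3, -3), (+4, +2) — a repeating cycle of length 3.
step 9: apply (-1, +2) → x=10, y=12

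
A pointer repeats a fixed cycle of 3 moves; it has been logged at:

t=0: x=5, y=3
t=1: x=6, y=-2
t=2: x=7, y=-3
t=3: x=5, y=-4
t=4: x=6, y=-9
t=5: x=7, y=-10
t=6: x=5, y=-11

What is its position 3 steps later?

x=5, y=-18

Differencing gives (+1, -5), (+1, -1), (-2, -1), (+1, -5), (+1, -1), (-2, -1). This is the pattern (+1, -5), (+1, -1), (-2, -1) repeated.
step 7: apply (+1, -5) → x=6, y=-16
step 8: apply (+1, -1) → x=7, y=-17
step 9: apply (-2, -1) → x=5, y=-18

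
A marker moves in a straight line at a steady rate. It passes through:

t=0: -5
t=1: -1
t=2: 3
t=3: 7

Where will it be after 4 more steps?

23

Constant displacement of +4 per step.
step 4: 7 + 4 → 11
step 5: 11 + 4 → 15
step 6: 15 + 4 → 19
step 7: 19 + 4 → 23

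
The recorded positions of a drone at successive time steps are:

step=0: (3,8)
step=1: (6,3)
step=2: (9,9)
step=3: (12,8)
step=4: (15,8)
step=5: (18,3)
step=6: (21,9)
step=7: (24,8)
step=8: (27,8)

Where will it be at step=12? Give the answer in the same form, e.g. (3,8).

(39,8)

The first coordinate changes by +3 each step, so at step 12 it is 3 + 12·(3) = 39.
The second coordinate repeats the cycle [8, 3, 9, 8] with period 4; step 12 mod 4 = 0, giving 8.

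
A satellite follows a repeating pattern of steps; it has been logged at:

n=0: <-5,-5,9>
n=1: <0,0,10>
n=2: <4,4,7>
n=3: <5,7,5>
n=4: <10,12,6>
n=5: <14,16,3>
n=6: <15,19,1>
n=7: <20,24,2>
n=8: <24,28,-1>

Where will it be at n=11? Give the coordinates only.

Step-to-step displacements: <+5,+5,+1>, <+4,+4,-3>, <+1,+3,-2>, <+5,+5,+1>, <+4,+4,-3>, <+1,+3,-2>, <+5,+5,+1>, <+4,+4,-3> — a repeating cycle of length 3.
step 9: apply <+1,+3,-2> → <25,31,-3>
step 10: apply <+5,+5,+1> → <30,36,-2>
step 11: apply <+4,+4,-3> → <34,40,-5>

<34,40,-5>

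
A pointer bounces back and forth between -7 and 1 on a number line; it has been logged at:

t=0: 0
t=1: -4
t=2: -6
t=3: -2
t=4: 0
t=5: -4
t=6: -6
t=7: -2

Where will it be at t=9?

-4

The value reflects between -7 and 1, moving 4 per step.
  step 8: -2 → 0
  step 9: 0 → -4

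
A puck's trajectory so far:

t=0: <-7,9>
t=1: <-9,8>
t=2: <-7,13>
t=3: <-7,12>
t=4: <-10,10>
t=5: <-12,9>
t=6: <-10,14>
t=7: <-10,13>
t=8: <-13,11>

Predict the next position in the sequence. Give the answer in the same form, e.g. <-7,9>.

<-15,10>

Step-to-step displacements: <-2,-1>, <+2,+5>, <+0,-1>, <-3,-2>, <-2,-1>, <+2,+5>, <+0,-1>, <-3,-2> — a repeating cycle of length 4.
step 9: apply <-2,-1> → <-15,10>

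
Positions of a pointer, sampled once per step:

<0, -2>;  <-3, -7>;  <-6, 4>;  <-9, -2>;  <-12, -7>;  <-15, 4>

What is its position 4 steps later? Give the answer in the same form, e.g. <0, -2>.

The first coordinate changes by -3 each step, so at step 9 it is 0 + 9·(-3) = -27.
The second coordinate repeats the cycle [-2, -7, 4] with period 3; step 9 mod 3 = 0, giving -2.

<-27, -2>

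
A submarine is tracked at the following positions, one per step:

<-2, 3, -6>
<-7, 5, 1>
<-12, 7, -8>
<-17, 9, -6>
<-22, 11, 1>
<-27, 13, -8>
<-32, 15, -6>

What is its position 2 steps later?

<-42, 19, -8>

The first coordinate changes by -5 each step, so at step 8 it is -2 + 8·(-5) = -42.
The second coordinate changes by +2 each step, so at step 8 it is 3 + 8·(2) = 19.
The third coordinate repeats the cycle [-6, 1, -8] with period 3; step 8 mod 3 = 2, giving -8.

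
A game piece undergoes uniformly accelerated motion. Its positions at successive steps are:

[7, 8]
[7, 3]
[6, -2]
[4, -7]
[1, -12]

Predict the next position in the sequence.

[-3, -17]

Taking differences between consecutive positions: [+0, -5], [-1, -5], [-2, -5], [-3, -5]. These grow by [-1, +0] each step.
step 5: [1, -12] + [-4, -5] → [-3, -17]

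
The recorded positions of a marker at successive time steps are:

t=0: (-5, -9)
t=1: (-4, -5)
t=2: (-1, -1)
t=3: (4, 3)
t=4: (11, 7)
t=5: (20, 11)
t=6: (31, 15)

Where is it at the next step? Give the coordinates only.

(44, 19)

Successive displacements: (+1, +4), (+3, +4), (+5, +4), (+7, +4), (+9, +4), (+11, +4) — each changes by (+2, +0).
step 7: (31, 15) + (+13, +4) → (44, 19)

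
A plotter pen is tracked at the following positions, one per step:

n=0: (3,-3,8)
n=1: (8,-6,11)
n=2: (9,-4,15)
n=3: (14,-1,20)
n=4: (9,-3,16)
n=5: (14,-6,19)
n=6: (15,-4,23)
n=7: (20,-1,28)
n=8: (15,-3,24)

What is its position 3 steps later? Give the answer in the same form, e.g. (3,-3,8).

The moves between consecutive positions are (+5,-3,+3), (+1,+2,+4), (+5,+3,+5), (-5,-2,-4), (+5,-3,+3), (+1,+2,+4), (+5,+3,+5), (-5,-2,-4); they repeat the 4-cycle [(+5,-3,+3), (+1,+2,+4), (+5,+3,+5), (-5,-2,-4)].
step 9: apply (+5,-3,+3) → (20,-6,27)
step 10: apply (+1,+2,+4) → (21,-4,31)
step 11: apply (+5,+3,+5) → (26,-1,36)

(26,-1,36)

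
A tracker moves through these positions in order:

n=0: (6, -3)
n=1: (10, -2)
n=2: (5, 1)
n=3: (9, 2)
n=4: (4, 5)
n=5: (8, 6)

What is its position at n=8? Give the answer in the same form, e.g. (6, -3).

(2, 13)

Differencing gives (+4, +1), (-5, +3), (+4, +1), (-5, +3), (+4, +1). This is the pattern (+4, +1), (-5, +3) repeated.
step 6: apply (-5, +3) → (3, 9)
step 7: apply (+4, +1) → (7, 10)
step 8: apply (-5, +3) → (2, 13)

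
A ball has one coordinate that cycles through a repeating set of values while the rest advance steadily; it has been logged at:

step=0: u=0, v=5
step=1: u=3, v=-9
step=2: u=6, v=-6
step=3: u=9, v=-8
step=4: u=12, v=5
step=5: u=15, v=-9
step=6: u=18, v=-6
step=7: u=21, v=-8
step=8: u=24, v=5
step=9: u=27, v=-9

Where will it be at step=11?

U: linear, +3 per step → 33 at step 11.
V: cycles through 5, -9, -6, -8 every 4 steps. Step 11 lands at position 3 of the cycle → -8.

u=33, v=-8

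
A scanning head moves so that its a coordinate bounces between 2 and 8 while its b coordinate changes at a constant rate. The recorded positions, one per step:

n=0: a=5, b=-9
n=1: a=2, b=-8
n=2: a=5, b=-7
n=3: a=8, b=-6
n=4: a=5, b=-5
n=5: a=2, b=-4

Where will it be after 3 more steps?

a=5, b=-1

The a coordinate travels 3 per step and bounces off the walls at 2 and 8.
  step 6: 2 → 5
  step 7: 5 → 8
  step 8: 8 → 5
The b coordinate changes by +1 each step: at step 8 it is -1.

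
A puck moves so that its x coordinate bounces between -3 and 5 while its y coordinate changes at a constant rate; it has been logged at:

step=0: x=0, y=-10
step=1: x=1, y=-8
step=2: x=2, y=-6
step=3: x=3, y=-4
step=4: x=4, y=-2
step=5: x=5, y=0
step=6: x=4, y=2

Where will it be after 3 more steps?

x=1, y=8

The x coordinate reflects between -3 and 5, moving 1 per step.
  step 7: 4 → 3
  step 8: 3 → 2
  step 9: 2 → 1
The y coordinate changes by +2 each step: at step 9 it is 8.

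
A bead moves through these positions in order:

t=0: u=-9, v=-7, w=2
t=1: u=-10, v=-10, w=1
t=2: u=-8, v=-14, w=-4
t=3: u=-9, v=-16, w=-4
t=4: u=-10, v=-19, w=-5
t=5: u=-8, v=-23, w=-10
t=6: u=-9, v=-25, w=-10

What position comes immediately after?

u=-10, v=-28, w=-11

The moves between consecutive positions are (-1,-3,-1), (+2,-4,-5), (-1,-2,+0), (-1,-3,-1), (+2,-4,-5), (-1,-2,+0); they repeat the 3-cycle [(-1,-3,-1), (+2,-4,-5), (-1,-2,+0)].
step 7: apply (-1,-3,-1) → u=-10, v=-28, w=-11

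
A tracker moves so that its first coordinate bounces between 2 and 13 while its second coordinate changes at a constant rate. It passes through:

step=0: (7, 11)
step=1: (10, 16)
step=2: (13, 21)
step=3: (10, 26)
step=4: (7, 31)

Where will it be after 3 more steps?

(6, 46)

The first coordinate reflects between 2 and 13, moving 3 per step.
  step 5: 7 → 4
  step 6: 4 → 3
  step 7: 3 → 6
The second coordinate changes by +5 each step: at step 7 it is 46.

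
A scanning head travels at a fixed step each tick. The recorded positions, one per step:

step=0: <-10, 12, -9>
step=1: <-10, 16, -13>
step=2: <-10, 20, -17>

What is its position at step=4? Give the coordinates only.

The position changes by <+0, +4, -4> every step.
step 3: <-10, 20, -17> + <+0, +4, -4> → <-10, 24, -21>
step 4: <-10, 24, -21> + <+0, +4, -4> → <-10, 28, -25>

<-10, 28, -25>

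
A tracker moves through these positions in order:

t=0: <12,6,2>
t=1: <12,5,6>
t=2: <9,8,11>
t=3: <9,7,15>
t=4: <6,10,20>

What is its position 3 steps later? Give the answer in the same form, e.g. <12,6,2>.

<3,11,33>

The moves between consecutive positions are <+0,-1,+4>, <-3,+3,+5>, <+0,-1,+4>, <-3,+3,+5>; they repeat the 2-cycle [<+0,-1,+4>, <-3,+3,+5>].
step 5: apply <+0,-1,+4> → <6,9,24>
step 6: apply <-3,+3,+5> → <3,12,29>
step 7: apply <+0,-1,+4> → <3,11,33>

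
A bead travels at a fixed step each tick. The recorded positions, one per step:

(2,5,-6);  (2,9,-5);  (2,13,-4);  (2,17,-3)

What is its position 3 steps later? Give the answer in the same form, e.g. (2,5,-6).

(2,29,0)

The position changes by (+0,+4,+1) every step.
step 4: (2,17,-3) + (+0,+4,+1) → (2,21,-2)
step 5: (2,21,-2) + (+0,+4,+1) → (2,25,-1)
step 6: (2,25,-1) + (+0,+4,+1) → (2,29,0)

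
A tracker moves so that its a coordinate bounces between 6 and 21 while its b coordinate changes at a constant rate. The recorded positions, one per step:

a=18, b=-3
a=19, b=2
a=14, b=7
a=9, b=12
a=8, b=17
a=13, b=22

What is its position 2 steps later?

a=19, b=32

The a coordinate reflects between 6 and 21, moving 5 per step.
  step 6: 13 → 18
  step 7: 18 → 19
The b coordinate changes by +5 each step: at step 7 it is 32.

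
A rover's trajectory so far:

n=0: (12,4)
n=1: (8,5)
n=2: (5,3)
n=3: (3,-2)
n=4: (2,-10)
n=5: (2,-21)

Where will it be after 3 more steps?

(8,-72)

First differences are (-4,+1), (-3,-2), (-2,-5), (-1,-8), (+0,-11); their common second difference is (+1,-3) (constant acceleration).
step 6: (2,-21) + (+1,-14) → (3,-35)
step 7: (3,-35) + (+2,-17) → (5,-52)
step 8: (5,-52) + (+3,-20) → (8,-72)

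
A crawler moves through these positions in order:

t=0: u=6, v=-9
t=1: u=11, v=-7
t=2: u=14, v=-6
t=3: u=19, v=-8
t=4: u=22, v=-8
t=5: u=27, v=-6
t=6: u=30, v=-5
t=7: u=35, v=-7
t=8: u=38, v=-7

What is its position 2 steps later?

u=46, v=-4

Differencing gives (+5, +2), (+3, +1), (+5, -2), (+3, +0), (+5, +2), (+3, +1), (+5, -2), (+3, +0). This is the pattern (+5, +2), (+3, +1), (+5, -2), (+3, +0) repeated.
step 9: apply (+5, +2) → u=43, v=-5
step 10: apply (+3, +1) → u=46, v=-4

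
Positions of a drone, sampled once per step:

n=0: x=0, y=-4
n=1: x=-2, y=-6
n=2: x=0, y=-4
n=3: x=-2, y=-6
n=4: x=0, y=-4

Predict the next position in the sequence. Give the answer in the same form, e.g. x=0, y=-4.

x=-2, y=-6

The jumps are (-2,-2), (+2,+2), (-2,-2), (+2,+2) — a geometric progression with ratio -1.
step 5: x=0, y=-4 + (-2,-2) → x=-2, y=-6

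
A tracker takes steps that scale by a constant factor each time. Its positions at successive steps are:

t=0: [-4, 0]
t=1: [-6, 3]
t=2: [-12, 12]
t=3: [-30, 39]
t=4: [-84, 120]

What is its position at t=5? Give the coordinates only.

[-246, 363]

The jumps are [-2, +3], [-6, +9], [-18, +27], [-54, +81] — a geometric progression with ratio 3.
step 5: [-84, 120] + [-162, +243] → [-246, 363]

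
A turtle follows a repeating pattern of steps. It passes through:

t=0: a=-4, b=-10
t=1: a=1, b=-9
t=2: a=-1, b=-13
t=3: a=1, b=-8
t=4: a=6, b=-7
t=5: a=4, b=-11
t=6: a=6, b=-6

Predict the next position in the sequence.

Differencing gives (+5,+1), (-2,-4), (+2,+5), (+5,+1), (-2,-4), (+2,+5). This is the pattern (+5,+1), (-2,-4), (+2,+5) repeated.
step 7: apply (+5,+1) → a=11, b=-5

a=11, b=-5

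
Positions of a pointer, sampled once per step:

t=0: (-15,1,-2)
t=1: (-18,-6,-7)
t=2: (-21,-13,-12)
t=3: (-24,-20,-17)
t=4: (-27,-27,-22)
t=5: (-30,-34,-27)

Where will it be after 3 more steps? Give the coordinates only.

Each step adds (-3,-7,-5) to the position.
step 6: (-30,-34,-27) + (-3,-7,-5) → (-33,-41,-32)
step 7: (-33,-41,-32) + (-3,-7,-5) → (-36,-48,-37)
step 8: (-36,-48,-37) + (-3,-7,-5) → (-39,-55,-42)

(-39,-55,-42)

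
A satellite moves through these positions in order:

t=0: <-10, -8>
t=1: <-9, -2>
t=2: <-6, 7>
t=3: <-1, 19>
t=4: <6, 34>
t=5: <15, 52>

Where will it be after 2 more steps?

<39, 97>

Successive displacements: <+1, +6>, <+3, +9>, <+5, +12>, <+7, +15>, <+9, +18> — each changes by <+2, +3>.
step 6: <15, 52> + <+11, +21> → <26, 73>
step 7: <26, 73> + <+13, +24> → <39, 97>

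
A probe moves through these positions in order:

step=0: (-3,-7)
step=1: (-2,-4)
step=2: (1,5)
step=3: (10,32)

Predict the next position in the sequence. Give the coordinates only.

Step-to-step displacements: (+1,+3), (+3,+9), (+9,+27); each is 3× the previous.
step 4: (10,32) + (+27,+81) → (37,113)

(37,113)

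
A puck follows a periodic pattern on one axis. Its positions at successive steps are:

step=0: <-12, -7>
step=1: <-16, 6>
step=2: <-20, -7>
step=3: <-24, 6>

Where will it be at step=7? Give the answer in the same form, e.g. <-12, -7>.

First: linear, -4 per step → -40 at step 7.
Second: cycles through -7, 6 every 2 steps. Step 7 lands at position 1 of the cycle → 6.

<-40, 6>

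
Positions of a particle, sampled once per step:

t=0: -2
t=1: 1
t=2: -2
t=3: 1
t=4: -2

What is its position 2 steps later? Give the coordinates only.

The jumps are +3, -3, +3, -3 — a geometric progression with ratio -1.
step 5: -2 + 3 → 1
step 6: 1 − 3 → -2

-2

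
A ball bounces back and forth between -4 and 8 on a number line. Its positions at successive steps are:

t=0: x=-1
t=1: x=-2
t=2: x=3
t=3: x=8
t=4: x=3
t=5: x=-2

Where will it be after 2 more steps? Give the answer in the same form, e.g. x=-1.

The value reflects between -4 and 8, moving 5 per step.
  step 6: -2 → -1
  step 7: -1 → 4

x=4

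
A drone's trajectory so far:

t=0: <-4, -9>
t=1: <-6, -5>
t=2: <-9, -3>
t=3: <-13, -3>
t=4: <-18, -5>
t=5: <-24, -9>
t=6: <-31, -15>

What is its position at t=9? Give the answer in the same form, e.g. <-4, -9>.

Taking differences between consecutive positions: <-2, +4>, <-3, +2>, <-4, +0>, <-5, -2>, <-6, -4>, <-7, -6>. These grow by <-1, -2> each step.
step 7: <-31, -15> + <-8, -8> → <-39, -23>
step 8: <-39, -23> + <-9, -10> → <-48, -33>
step 9: <-48, -33> + <-10, -12> → <-58, -45>

<-58, -45>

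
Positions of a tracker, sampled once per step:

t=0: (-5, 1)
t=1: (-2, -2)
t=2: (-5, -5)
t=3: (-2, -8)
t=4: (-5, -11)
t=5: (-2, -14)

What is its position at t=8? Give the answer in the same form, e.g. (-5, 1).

The first coordinate repeats the cycle [-5, -2] with period 2; step 8 mod 2 = 0, giving -5.
The second coordinate changes by -3 each step, so at step 8 it is 1 + 8·(-3) = -23.

(-5, -23)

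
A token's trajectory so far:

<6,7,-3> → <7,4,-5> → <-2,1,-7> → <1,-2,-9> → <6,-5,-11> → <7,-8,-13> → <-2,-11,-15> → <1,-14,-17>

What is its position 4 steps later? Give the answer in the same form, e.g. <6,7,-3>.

The first coordinate repeats the cycle [6, 7, -2, 1] with period 4; step 11 mod 4 = 3, giving 1.
The second coordinate changes by -3 each step, so at step 11 it is 7 + 11·(-3) = -26.
The third coordinate changes by -2 each step, so at step 11 it is -3 + 11·(-2) = -25.

<1,-26,-25>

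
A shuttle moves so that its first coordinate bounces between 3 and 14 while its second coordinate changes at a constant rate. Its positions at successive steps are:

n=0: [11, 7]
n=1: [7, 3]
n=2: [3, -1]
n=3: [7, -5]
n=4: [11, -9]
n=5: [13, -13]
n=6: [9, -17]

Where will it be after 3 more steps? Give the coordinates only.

[9, -29]

The first coordinate travels 4 per step and bounces off the walls at 3 and 14.
  step 7: 9 → 5
  step 8: 5 → 5
  step 9: 5 → 9
The second coordinate changes by -4 each step: at step 9 it is -29.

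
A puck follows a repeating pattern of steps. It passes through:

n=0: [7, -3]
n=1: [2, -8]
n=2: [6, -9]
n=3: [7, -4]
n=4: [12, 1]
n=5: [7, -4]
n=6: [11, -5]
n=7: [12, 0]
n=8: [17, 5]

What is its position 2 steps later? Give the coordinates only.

[16, -1]

Step-to-step displacements: [-5, -5], [+4, -1], [+1, +5], [+5, +5], [-5, -5], [+4, -1], [+1, +5], [+5, +5] — a repeating cycle of length 4.
step 9: apply [-5, -5] → [12, 0]
step 10: apply [+4, -1] → [16, -1]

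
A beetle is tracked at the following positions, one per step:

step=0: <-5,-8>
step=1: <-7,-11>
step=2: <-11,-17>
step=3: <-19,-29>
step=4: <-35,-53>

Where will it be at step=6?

<-131,-197>

The jumps are <-2,-3>, <-4,-6>, <-8,-12>, <-16,-24> — a geometric progression with ratio 2.
step 5: <-35,-53> + <-32,-48> → <-67,-101>
step 6: <-67,-101> + <-64,-96> → <-131,-197>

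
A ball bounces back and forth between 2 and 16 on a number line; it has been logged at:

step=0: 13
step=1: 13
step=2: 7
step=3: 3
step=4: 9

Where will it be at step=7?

5

The value travels 6 per step and bounces off the walls at 2 and 16.
  step 5: 9 → 15
  step 6: 15 → 11
  step 7: 11 → 5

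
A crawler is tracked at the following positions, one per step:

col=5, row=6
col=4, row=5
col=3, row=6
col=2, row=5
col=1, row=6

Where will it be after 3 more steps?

Col: linear, -1 per step → -2 at step 7.
Row: cycles through 6, 5 every 2 steps. Step 7 lands at position 1 of the cycle → 5.

col=-2, row=5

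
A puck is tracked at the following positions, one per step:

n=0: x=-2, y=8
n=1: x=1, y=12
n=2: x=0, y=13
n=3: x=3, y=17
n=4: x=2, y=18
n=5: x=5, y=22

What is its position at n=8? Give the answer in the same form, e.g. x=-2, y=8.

x=6, y=28

Step-to-step displacements: (+3, +4), (-1, +1), (+3, +4), (-1, +1), (+3, +4) — a repeating cycle of length 2.
step 6: apply (-1, +1) → x=4, y=23
step 7: apply (+3, +4) → x=7, y=27
step 8: apply (-1, +1) → x=6, y=28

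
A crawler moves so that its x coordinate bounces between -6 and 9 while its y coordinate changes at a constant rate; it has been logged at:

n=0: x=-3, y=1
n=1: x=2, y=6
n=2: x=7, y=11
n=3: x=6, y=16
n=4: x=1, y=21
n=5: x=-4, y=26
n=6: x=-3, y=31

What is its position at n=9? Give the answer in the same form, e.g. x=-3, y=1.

The x coordinate reflects between -6 and 9, moving 5 per step.
  step 7: -3 → 2
  step 8: 2 → 7
  step 9: 7 → 6
The y coordinate changes by +5 each step: at step 9 it is 46.

x=6, y=46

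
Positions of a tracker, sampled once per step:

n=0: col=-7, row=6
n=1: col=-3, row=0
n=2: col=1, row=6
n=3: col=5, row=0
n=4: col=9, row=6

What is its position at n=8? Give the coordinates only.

Col: linear, +4 per step → 25 at step 8.
Row: cycles through 6, 0 every 2 steps. Step 8 lands at position 0 of the cycle → 6.

col=25, row=6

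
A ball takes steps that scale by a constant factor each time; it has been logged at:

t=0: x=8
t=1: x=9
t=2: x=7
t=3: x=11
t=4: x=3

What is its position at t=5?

x=19

Consecutive displacements +1, -2, +4, -8 scale by a factor of -2 each step.
step 5: 3 + 16 → x=19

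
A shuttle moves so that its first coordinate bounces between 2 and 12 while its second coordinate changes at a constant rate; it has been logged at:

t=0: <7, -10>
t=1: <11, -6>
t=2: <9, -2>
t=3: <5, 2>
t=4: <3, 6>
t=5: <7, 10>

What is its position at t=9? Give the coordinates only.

<3, 26>

The first coordinate travels 4 per step and bounces off the walls at 2 and 12.
  step 6: 7 → 11
  step 7: 11 → 9
  step 8: 9 → 5
  step 9: 5 → 3
The second coordinate changes by +4 each step: at step 9 it is 26.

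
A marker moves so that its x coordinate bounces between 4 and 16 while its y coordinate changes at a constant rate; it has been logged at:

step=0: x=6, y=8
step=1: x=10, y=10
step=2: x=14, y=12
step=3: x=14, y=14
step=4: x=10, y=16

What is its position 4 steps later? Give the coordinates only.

The x coordinate reflects between 4 and 16, moving 4 per step.
  step 5: 10 → 6
  step 6: 6 → 6
  step 7: 6 → 10
  step 8: 10 → 14
The y coordinate changes by +2 each step: at step 8 it is 24.

x=14, y=24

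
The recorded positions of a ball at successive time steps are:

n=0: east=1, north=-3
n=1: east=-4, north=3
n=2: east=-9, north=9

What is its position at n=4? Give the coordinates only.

Each step adds (-5, +6) to the position.
step 3: east=-9, north=9 + (-5, +6) → east=-14, north=15
step 4: east=-14, north=15 + (-5, +6) → east=-19, north=21

east=-19, north=21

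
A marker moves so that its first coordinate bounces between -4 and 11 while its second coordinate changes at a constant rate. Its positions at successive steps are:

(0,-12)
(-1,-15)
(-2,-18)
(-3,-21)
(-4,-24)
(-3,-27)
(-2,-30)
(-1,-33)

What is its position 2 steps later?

(1,-39)

The first coordinate travels 1 per step and bounces off the walls at -4 and 11.
  step 8: -1 → 0
  step 9: 0 → 1
The second coordinate changes by -3 each step: at step 9 it is -39.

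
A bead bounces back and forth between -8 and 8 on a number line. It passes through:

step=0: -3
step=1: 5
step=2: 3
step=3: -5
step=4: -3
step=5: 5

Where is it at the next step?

The value travels 8 per step and bounces off the walls at -8 and 8.
  step 6: 5 → 3

3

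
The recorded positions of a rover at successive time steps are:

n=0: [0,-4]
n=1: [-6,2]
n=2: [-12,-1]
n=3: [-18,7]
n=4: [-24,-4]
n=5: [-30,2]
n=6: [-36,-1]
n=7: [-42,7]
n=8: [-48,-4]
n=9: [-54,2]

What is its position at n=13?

First: linear, -6 per step → -78 at step 13.
Second: cycles through -4, 2, -1, 7 every 4 steps. Step 13 lands at position 1 of the cycle → 2.

[-78,2]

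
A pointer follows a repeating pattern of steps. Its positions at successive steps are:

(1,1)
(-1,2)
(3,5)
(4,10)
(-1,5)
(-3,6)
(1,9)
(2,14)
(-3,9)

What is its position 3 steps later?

(0,18)

Step-to-step displacements: (-2,+1), (+4,+3), (+1,+5), (-5,-5), (-2,+1), (+4,+3), (+1,+5), (-5,-5) — a repeating cycle of length 4.
step 9: apply (-2,+1) → (-5,10)
step 10: apply (+4,+3) → (-1,13)
step 11: apply (+1,+5) → (0,18)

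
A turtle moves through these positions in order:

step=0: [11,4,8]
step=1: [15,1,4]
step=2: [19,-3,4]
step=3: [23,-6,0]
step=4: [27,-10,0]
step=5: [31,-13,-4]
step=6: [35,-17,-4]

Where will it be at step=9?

Step-to-step displacements: [+4,-3,-4], [+4,-4,+0], [+4,-3,-4], [+4,-4,+0], [+4,-3,-4], [+4,-4,+0] — a repeating cycle of length 2.
step 7: apply [+4,-3,-4] → [39,-20,-8]
step 8: apply [+4,-4,+0] → [43,-24,-8]
step 9: apply [+4,-3,-4] → [47,-27,-12]

[47,-27,-12]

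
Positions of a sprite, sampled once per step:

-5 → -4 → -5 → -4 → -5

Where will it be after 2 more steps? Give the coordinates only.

The jumps are +1, -1, +1, -1 — a geometric progression with ratio -1.
step 5: -5 + 1 → -4
step 6: -4 − 1 → -5

-5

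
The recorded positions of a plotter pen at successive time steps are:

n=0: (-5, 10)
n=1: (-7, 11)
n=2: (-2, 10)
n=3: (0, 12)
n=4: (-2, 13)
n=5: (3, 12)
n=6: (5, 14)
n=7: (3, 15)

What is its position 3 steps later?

(8, 17)

The moves between consecutive positions are (-2, +1), (+5, -1), (+2, +2), (-2, +1), (+5, -1), (+2, +2), (-2, +1); they repeat the 3-cycle [(-2, +1), (+5, -1), (+2, +2)].
step 8: apply (+5, -1) → (8, 14)
step 9: apply (+2, +2) → (10, 16)
step 10: apply (-2, +1) → (8, 17)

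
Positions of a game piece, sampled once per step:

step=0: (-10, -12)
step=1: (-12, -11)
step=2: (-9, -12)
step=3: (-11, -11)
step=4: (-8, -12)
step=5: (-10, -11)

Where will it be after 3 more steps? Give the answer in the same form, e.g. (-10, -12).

(-6, -12)

Step-to-step displacements: (-2, +1), (+3, -1), (-2, +1), (+3, -1), (-2, +1) — a repeating cycle of length 2.
step 6: apply (+3, -1) → (-7, -12)
step 7: apply (-2, +1) → (-9, -11)
step 8: apply (+3, -1) → (-6, -12)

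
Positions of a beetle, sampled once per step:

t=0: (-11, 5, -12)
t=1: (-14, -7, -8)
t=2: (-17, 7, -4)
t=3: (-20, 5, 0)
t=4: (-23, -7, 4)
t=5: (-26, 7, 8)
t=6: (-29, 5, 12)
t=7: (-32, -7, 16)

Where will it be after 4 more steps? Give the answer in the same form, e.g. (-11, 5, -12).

(-44, 7, 32)

First: linear, -3 per step → -44 at step 11.
Second: cycles through 5, -7, 7 every 3 steps. Step 11 lands at position 2 of the cycle → 7.
Third: linear, +4 per step → 32 at step 11.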